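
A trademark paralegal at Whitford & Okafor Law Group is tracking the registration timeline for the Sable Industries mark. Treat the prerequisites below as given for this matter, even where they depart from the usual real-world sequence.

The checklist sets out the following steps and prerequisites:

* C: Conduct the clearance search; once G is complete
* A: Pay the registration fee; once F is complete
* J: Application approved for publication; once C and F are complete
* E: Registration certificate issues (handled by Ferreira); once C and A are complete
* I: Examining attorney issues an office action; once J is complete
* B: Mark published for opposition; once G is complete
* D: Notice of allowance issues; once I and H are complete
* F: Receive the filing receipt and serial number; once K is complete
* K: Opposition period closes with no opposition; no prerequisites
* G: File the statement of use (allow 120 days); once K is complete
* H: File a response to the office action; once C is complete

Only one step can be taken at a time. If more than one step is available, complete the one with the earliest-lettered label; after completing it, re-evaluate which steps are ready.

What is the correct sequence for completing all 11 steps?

Only K has no prerequisites, so it is first.
Now F and G have their prerequisites met. F has the earlier label, so F next.
A now also ready, so the ready set is {A, G}; A has the earlier label → A.
G needed K, now all done → G.
Now B and C have their prerequisites met. B has the earlier label, so B next.
C needed G, now all done → C.
Now E, H and J have their prerequisites met. E has the earlier label, so E next.
Ready: H and J. H has the earlier label → H.
J is the only step now ready → J.
That leaves I as the only ready step → I.
Next only D has its prerequisites met → D.

K, F, A, G, B, C, E, H, J, I, D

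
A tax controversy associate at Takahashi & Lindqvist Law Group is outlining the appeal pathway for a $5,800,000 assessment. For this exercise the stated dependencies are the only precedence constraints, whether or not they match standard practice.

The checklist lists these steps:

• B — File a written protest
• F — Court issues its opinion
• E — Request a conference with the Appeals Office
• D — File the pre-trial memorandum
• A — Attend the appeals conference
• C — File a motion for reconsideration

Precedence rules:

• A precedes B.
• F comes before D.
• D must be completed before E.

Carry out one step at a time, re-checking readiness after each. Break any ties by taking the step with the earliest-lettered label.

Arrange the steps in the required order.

Nothing is required for A, C and F. A has the earlier label → A first.
B, C and F are all available; B has the earlier label → B.
Now C and F have their prerequisites met. C has the earlier label, so C next.
Next only F has its prerequisites met → F.
D needed F, now all done → D.
E is the only step now ready → E.

A B C F D E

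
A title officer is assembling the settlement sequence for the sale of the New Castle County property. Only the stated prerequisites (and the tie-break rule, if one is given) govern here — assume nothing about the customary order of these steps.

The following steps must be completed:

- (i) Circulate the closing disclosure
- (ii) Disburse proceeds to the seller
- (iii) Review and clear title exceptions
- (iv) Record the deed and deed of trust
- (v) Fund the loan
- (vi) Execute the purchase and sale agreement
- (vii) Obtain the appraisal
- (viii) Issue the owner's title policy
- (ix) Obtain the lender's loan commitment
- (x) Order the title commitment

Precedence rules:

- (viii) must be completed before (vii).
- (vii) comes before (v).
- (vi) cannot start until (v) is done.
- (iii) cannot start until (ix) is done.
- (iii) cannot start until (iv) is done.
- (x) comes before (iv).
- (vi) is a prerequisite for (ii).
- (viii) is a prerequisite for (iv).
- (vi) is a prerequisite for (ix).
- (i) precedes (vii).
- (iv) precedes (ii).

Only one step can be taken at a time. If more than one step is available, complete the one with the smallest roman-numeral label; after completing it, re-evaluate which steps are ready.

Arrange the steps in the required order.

(i) → (viii) → (vii) → (v) → (vi) → (ix) → (x) → (iv) → (ii) → (iii)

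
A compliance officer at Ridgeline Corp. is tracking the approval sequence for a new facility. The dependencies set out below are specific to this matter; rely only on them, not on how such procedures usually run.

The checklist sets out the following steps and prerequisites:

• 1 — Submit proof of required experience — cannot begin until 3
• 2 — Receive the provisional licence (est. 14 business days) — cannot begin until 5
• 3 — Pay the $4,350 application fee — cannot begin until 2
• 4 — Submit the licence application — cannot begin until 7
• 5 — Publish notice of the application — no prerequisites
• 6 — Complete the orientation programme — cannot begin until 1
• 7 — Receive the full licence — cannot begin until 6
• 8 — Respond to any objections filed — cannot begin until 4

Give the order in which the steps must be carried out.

5, 2, 3, 1, 6, 7, 4, 8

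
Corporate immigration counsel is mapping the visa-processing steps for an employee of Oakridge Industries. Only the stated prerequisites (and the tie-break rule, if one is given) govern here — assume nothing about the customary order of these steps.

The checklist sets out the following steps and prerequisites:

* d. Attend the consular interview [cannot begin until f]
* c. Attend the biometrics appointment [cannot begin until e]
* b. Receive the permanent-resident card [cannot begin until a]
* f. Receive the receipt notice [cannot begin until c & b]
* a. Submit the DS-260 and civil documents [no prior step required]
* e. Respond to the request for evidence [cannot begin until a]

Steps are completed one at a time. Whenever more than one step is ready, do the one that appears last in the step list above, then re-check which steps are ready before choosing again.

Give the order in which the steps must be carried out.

Only a has no prerequisites, so it is first.
Now e and b have their prerequisites met. e is listed later, so e next.
Ready: b and c. b is listed later → b.
c needed e, now all done → c.
f needed b and c, now all done → f.
Next only d has its prerequisites met → d.

a, e, b, c, f, d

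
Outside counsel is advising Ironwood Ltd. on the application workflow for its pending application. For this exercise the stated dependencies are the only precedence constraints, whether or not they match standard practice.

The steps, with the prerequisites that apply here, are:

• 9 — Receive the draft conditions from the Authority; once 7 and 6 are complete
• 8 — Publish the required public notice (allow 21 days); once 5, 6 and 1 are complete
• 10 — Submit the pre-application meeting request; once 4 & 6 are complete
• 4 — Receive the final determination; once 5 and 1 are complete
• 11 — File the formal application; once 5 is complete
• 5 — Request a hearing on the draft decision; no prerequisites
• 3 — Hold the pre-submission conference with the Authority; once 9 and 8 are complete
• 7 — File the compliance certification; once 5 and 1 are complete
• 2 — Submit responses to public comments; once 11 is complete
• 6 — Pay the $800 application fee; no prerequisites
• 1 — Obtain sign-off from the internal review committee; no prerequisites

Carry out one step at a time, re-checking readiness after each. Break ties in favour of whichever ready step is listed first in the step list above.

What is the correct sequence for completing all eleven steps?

Nothing is required for 5, 6 and 1. 5 is listed earlier → 5 first.
Now 11, 6 and 1 have their prerequisites met. 11 is listed earlier, so 11 next.
2 now also ready, so the ready set is {2, 6, 1}; 2 is listed earlier → 2.
Ready: 6 and 1. 6 is listed earlier → 6.
1 is the only step now ready → 1.
Ready: 8, 4 and 7. 8 is listed earlier → 8.
Now 4 and 7 have their prerequisites met. 4 is listed earlier, so 4 next.
10 now also ready, so the ready set is {10, 7}; 10 is listed earlier → 10.
7 is the only step now ready → 7.
9 needed 7 and 6, now all done → 9.
3 needed 9 and 8, now all done → 3.

5 11 2 6 1 8 4 10 7 9 3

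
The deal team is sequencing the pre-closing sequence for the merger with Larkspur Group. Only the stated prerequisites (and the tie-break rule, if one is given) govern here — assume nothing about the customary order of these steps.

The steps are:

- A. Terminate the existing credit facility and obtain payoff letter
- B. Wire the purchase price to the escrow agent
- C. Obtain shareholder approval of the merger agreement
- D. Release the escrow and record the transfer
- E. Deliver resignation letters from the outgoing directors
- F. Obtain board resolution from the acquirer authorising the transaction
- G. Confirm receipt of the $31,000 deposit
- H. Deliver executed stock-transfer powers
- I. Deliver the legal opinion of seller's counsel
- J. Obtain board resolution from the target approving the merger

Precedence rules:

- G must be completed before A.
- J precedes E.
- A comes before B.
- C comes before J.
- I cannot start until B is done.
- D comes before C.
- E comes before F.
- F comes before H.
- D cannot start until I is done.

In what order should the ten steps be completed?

G has no prerequisites → G first.
Next only A has its prerequisites met → A.
B is the only step now ready → B.
I needed B, now all done → I.
Next only D has its prerequisites met → D.
Next only C has its prerequisites met → C.
J is the only step now ready → J.
That leaves E as the only ready step → E.
F needed E, now all done → F.
H needed F, now all done → H.

G → A → B → I → D → C → J → E → F → H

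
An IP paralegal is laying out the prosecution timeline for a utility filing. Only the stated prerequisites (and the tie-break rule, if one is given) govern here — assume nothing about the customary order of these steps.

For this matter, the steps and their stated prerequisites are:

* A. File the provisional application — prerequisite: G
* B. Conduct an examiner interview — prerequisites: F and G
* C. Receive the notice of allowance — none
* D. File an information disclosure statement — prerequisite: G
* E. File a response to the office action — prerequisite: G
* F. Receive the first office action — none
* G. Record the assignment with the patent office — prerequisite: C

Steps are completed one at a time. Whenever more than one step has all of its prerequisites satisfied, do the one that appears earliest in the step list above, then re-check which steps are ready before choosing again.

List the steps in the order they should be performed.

C, F, G, A, B, D, E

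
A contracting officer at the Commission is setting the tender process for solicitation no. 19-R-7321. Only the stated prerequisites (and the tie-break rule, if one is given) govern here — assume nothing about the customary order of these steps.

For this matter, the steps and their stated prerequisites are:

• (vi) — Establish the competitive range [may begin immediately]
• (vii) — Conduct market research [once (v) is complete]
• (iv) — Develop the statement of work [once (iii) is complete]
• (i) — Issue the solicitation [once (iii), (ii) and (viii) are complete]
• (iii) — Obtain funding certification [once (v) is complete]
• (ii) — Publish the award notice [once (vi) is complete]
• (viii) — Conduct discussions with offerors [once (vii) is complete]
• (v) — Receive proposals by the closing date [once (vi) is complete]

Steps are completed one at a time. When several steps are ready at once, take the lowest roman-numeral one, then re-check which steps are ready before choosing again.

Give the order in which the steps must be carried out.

(vi) → (ii) → (v) → (iii) → (iv) → (vii) → (viii) → (i)

Only (vi) has no prerequisites, so it is first.
(ii) and (v) are both available; (ii) has the earlier label → (ii).
That leaves (v) as the only ready step → (v).
Now (iii) and (vii) have their prerequisites met. (iii) has the earlier label, so (iii) next.
Now (iv) and (vii) have their prerequisites met. (iv) has the earlier label, so (iv) next.
(vii) needed (v), now all done → (vii).
That leaves (viii) as the only ready step → (viii).
(i) needed (ii), (iii) and (viii), now all done → (i).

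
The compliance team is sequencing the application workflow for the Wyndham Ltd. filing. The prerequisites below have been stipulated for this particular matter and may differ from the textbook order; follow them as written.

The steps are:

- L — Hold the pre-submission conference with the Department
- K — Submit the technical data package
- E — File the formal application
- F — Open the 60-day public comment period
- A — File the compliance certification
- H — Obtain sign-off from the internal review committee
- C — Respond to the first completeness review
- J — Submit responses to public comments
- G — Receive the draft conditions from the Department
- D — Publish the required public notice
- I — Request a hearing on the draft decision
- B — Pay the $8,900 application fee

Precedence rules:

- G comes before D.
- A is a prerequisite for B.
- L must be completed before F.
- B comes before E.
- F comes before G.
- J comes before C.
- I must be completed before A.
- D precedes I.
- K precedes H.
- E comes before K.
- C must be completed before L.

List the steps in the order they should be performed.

J has no prerequisites → J first.
C needed J, now all done → C.
L needed C, now all done → L.
F is the only step now ready → F.
Next only G has its prerequisites met → G.
D is the only step now ready → D.
That leaves I as the only ready step → I.
A is the only step now ready → A.
Next only B has its prerequisites met → B.
E needed B, now all done → E.
That leaves K as the only ready step → K.
H needed K, now all done → H.

J, C, L, F, G, D, I, A, B, E, K, H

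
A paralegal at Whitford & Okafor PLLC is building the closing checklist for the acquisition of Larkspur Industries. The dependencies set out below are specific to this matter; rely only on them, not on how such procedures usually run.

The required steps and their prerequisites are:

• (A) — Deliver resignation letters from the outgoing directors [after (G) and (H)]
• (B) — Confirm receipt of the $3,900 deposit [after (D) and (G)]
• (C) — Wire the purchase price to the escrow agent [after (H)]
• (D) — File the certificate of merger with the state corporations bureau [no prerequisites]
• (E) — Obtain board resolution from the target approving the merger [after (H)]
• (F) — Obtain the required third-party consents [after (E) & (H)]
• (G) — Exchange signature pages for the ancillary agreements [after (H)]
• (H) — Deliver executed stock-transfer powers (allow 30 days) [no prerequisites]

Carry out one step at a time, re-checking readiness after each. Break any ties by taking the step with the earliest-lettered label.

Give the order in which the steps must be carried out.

Nothing is required for (D) and (H). (D) has the earlier label → (D) first.
(H) is the only step now ready → (H).
Now (C), (E) and (G) have their prerequisites met. (C) has the earlier label, so (C) next.
Now (E) and (G) have their prerequisites met. (E) has the earlier label, so (E) next.
Now (F) and (G) have their prerequisites met. (F) has the earlier label, so (F) next.
Next only (G) has its prerequisites met → (G).
Ready: (A) and (B). (A) has the earlier label → (A).
(B) needed (D) and (G), now all done → (B).

(D), (H), (C), (E), (F), (G), (A), (B)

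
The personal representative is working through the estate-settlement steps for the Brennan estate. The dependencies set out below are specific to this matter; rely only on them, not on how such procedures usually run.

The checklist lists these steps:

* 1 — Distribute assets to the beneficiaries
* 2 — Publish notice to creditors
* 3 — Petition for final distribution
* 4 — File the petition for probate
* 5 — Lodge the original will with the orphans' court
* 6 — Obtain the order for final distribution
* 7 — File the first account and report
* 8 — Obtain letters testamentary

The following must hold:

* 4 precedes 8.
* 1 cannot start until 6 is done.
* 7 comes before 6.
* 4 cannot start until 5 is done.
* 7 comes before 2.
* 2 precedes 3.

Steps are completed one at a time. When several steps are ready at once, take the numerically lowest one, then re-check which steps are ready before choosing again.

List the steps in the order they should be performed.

5 and 7 have no prerequisites; 5 has the earlier label, so 5 is first.
4 now also ready, so the ready set is {4, 7}; 4 has the earlier label → 4.
Now 7 and 8 have their prerequisites met. 7 has the earlier label, so 7 next.
2 and 6 now also ready, so the ready set is {2, 6, 8}; 2 has the earlier label → 2.
3 now also ready, so the ready set is {3, 6, 8}; 3 has the earlier label → 3.
Ready: 6 and 8. 6 has the earlier label → 6.
1 now also ready, so the ready set is {1, 8}; 1 has the earlier label → 1.
Next only 8 has its prerequisites met → 8.

5 → 4 → 7 → 2 → 3 → 6 → 1 → 8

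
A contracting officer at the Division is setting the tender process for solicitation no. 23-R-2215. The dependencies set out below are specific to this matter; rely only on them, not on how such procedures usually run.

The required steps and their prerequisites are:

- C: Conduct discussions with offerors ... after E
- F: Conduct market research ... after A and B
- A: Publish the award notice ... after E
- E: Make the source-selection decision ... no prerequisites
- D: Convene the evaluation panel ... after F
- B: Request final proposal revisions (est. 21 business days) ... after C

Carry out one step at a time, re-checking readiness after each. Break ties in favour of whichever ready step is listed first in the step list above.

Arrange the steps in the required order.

E has no prerequisites → E first.
Now C and A have their prerequisites met. C is listed earlier, so C next.
B now also ready, so the ready set is {A, B}; A is listed earlier → A.
B needed C, now all done → B.
F needed A and B, now all done → F.
That leaves D as the only ready step → D.

E, C, A, B, F, D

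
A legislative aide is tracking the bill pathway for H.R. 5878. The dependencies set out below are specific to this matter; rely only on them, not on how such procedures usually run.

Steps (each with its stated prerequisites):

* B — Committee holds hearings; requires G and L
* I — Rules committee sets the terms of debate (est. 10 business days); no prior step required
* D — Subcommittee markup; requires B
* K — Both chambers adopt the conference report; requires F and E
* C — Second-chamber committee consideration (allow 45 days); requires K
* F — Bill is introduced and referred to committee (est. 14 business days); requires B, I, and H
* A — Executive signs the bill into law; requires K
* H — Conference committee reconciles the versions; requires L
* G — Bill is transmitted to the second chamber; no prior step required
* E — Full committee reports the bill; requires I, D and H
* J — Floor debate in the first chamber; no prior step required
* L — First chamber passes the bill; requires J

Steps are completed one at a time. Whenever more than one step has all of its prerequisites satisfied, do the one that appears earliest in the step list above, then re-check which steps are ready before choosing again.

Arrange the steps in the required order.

I → G → J → L → B → D → H → F → E → K → C → A

Nothing is required for I, G and J. I is listed earlier → I first.
Ready: G and J. G is listed earlier → G.
That leaves J as the only ready step → J.
L needed J, now all done → L.
B and H are both available; B is listed earlier → B.
Ready: D and H. D is listed earlier → D.
H is the only step now ready → H.
F and E are both available; F is listed earlier → F.
E needed I, D and H, now all done → E.
K is the only step now ready → K.
Now C and A have their prerequisites met. C is listed earlier, so C next.
A needed K, now all done → A.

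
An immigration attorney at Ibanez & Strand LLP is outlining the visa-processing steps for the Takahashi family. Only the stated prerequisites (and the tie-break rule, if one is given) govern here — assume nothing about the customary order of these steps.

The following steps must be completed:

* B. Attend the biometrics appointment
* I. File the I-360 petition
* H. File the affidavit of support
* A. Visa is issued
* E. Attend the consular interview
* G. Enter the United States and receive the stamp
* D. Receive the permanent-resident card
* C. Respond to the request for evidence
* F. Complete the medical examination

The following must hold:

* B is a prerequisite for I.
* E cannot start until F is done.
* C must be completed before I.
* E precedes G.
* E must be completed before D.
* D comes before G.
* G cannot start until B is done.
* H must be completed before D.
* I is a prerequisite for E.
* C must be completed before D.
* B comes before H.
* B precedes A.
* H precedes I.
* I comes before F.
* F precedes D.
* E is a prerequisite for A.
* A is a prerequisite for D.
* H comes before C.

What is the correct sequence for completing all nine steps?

B has no prerequisites → B first.
H is the only step now ready → H.
Next only C has its prerequisites met → C.
I is the only step now ready → I.
Next only F has its prerequisites met → F.
E needed I and F, now all done → E.
A needed B and E, now all done → A.
D needed H, A, E, C and F, now all done → D.
G needed B, E and D, now all done → G.

B, H, C, I, F, E, A, D, G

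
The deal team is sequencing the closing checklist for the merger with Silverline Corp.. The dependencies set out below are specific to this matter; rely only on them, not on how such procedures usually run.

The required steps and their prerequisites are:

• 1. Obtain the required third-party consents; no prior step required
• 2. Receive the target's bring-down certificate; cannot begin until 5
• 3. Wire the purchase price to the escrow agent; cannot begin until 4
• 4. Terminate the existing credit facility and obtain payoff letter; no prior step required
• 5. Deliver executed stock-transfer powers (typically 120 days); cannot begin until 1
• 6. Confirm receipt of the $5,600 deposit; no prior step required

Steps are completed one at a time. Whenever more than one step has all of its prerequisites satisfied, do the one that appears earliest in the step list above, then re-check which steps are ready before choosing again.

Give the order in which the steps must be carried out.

Nothing is required for 1, 4 and 6. 1 is listed earlier → 1 first.
4, 5 and 6 are all available; 4 is listed earlier → 4.
Now 3, 5 and 6 have their prerequisites met. 3 is listed earlier, so 3 next.
5 and 6 are both available; 5 is listed earlier → 5.
Now 2 and 6 have their prerequisites met. 2 is listed earlier, so 2 next.
That leaves 6 as the only ready step → 6.

1 4 3 5 2 6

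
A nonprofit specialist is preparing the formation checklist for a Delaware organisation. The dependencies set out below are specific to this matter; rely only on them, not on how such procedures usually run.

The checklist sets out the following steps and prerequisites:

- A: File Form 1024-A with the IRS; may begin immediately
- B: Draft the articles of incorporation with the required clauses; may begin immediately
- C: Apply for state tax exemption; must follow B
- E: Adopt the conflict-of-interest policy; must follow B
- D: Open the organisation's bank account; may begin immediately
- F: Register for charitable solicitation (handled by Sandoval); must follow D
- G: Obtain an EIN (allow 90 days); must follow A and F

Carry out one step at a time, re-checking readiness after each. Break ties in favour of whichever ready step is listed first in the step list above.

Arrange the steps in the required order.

A → B → C → E → D → F → G

A, B and D have no prerequisites; A is listed earlier, so A is first.
Ready: B and D. B is listed earlier → B.
Now C, E and D have their prerequisites met. C is listed earlier, so C next.
E and D are both available; E is listed earlier → E.
Next only D has its prerequisites met → D.
F is the only step now ready → F.
Next only G has its prerequisites met → G.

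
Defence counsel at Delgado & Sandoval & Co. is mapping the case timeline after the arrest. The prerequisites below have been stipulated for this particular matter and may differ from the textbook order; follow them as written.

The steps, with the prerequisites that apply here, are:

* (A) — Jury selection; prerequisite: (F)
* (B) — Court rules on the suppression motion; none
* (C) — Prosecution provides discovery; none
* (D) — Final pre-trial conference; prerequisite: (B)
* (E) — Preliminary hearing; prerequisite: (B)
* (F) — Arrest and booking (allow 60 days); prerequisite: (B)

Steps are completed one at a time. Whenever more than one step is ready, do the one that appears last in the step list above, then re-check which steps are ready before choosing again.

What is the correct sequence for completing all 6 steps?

(C) and (B) have no prerequisites; (C) is listed later, so (C) is first.
That leaves (B) as the only ready step → (B).
(F), (E) and (D) are all available; (F) is listed later → (F).
(E), (D) and (A) are all available; (E) is listed later → (E).
(D) and (A) are both available; (D) is listed later → (D).
Next only (A) has its prerequisites met → (A).

(C), (B), (F), (E), (D), (A)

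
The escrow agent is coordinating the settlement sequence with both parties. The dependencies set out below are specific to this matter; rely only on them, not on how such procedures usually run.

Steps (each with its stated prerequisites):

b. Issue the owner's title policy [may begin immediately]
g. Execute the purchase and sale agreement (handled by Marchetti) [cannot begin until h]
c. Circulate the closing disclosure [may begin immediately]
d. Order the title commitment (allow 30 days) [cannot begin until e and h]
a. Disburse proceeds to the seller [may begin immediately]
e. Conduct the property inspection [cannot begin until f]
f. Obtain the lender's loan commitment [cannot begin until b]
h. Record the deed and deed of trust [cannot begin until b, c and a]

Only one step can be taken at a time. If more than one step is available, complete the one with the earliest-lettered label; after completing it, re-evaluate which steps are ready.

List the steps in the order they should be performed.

a b c f e h d g

a, b and c have no prerequisites; a has the earlier label, so a is first.
b and c are both available; b has the earlier label → b.
f now also ready, so the ready set is {c, f}; c has the earlier label → c.
h now also ready, so the ready set is {f, h}; f has the earlier label → f.
e now also ready, so the ready set is {e, h}; e has the earlier label → e.
h is the only step now ready → h.
d and g are both available; d has the earlier label → d.
g is the only step now ready → g.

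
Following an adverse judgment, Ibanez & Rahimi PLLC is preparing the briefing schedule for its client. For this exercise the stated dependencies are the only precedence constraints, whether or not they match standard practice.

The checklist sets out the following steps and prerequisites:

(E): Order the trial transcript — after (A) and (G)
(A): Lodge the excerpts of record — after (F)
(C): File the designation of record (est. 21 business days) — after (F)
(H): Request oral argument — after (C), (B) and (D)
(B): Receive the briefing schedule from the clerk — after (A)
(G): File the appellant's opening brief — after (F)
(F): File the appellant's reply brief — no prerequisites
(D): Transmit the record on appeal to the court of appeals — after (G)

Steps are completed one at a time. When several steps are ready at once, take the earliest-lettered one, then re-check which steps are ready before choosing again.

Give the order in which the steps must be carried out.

(F) (A) (B) (C) (G) (D) (E) (H)

(F) is the only step with nothing outstanding, so it goes first.
(A), (C) and (G) are all available; (A) has the earlier label → (A).
Ready: (B), (C) and (G). (B) has the earlier label → (B).
Ready: (C) and (G). (C) has the earlier label → (C).
Next only (G) has its prerequisites met → (G).
Now (D) and (E) have their prerequisites met. (D) has the earlier label, so (D) next.
(H) now also ready, so the ready set is {(E), (H)}; (E) has the earlier label → (E).
(H) needed (B), (C) and (D), now all done → (H).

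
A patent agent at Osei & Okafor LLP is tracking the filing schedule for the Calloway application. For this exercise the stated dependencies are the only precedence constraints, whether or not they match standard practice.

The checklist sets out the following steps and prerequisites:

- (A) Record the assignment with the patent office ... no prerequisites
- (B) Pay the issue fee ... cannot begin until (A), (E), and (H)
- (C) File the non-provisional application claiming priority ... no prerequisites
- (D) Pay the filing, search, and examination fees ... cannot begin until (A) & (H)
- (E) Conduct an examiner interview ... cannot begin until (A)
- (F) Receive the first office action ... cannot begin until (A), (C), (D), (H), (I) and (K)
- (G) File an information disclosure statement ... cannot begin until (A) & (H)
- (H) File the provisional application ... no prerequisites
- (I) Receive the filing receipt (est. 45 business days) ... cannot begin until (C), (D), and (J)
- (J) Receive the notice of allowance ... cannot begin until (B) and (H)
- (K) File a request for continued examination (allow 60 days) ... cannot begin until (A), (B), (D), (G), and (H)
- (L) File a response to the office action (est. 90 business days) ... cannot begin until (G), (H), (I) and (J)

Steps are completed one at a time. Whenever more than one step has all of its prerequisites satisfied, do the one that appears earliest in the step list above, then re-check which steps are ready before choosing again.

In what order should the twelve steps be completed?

(A), (C), (E), (H), (B), (D), (G), (J), (I), (K), (F), (L)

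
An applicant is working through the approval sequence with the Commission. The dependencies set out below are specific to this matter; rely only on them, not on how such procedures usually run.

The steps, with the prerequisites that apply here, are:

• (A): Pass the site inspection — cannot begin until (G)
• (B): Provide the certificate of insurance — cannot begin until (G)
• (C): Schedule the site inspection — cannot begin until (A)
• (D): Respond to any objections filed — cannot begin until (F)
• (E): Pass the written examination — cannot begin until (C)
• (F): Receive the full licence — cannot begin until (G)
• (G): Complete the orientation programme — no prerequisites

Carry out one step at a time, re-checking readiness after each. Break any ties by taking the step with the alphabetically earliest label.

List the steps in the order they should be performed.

(G), (A), (B), (C), (E), (F), (D)

(G) has no prerequisites → (G) first.
Ready: (A), (B) and (F). (A) has the earlier label → (A).
(C) now also ready, so the ready set is {(B), (C), (F)}; (B) has the earlier label → (B).
Ready: (C) and (F). (C) has the earlier label → (C).
(E) now also ready, so the ready set is {(E), (F)}; (E) has the earlier label → (E).
That leaves (F) as the only ready step → (F).
(D) is the only step now ready → (D).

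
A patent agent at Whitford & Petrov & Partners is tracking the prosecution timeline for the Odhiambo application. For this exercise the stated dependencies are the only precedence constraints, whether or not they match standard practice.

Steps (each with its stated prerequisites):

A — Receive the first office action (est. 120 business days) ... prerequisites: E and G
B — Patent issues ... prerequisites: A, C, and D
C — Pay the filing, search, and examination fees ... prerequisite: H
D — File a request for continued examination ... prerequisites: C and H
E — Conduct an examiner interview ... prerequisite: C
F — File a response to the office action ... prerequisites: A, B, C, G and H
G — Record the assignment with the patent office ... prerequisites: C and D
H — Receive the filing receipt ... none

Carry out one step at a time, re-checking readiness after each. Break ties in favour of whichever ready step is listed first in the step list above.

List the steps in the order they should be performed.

H is the only step with nothing outstanding, so it goes first.
Next only C has its prerequisites met → C.
D and E are both available; D is listed earlier → D.
Now E and G have their prerequisites met. E is listed earlier, so E next.
That leaves G as the only ready step → G.
That leaves A as the only ready step → A.
B needed A, C and D, now all done → B.
F is the only step now ready → F.

H, C, D, E, G, A, B, F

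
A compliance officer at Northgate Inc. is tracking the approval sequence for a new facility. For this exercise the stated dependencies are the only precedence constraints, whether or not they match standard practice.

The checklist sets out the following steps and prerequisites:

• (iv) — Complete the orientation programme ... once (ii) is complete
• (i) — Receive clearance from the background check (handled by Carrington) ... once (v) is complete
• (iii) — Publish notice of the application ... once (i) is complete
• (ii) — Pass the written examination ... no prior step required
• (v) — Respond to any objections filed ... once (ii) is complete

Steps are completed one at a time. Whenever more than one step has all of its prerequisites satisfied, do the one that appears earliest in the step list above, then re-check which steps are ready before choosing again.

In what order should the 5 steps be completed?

(ii) has no prerequisites → (ii) first.
Now (iv) and (v) have their prerequisites met. (iv) is listed earlier, so (iv) next.
(v) needed (ii), now all done → (v).
(i) is the only step now ready → (i).
Next only (iii) has its prerequisites met → (iii).

(ii), (iv), (v), (i), (iii)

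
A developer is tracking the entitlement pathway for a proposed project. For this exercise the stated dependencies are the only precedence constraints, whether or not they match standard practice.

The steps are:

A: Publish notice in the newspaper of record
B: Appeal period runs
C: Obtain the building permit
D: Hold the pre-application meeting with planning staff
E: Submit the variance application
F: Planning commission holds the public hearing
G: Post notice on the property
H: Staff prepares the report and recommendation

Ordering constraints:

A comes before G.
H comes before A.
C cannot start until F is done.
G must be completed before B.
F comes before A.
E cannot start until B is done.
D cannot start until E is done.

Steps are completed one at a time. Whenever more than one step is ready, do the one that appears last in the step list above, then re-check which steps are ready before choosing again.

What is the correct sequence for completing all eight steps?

H, F, C, A, G, B, E, D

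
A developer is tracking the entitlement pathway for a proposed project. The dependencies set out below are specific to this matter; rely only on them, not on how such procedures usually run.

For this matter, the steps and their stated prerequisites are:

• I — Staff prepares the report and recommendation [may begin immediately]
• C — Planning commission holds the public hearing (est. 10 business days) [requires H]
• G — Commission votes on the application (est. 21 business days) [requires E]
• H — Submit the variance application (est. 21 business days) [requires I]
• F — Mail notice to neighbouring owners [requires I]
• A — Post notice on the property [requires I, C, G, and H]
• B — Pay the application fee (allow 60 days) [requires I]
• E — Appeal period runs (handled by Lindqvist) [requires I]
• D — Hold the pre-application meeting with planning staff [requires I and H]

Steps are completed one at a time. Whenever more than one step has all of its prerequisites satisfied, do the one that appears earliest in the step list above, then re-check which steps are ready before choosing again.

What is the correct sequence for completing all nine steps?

I, H, C, F, B, E, G, A, D

I has no prerequisites → I first.
Now H, F, B and E have their prerequisites met. H is listed earlier, so H next.
C, F, B, E and D are all available; C is listed earlier → C.
F, B, E and D are all available; F is listed earlier → F.
B, E and D are all available; B is listed earlier → B.
E and D are both available; E is listed earlier → E.
Ready: G and D. G is listed earlier → G.
A now also ready, so the ready set is {A, D}; A is listed earlier → A.
That leaves D as the only ready step → D.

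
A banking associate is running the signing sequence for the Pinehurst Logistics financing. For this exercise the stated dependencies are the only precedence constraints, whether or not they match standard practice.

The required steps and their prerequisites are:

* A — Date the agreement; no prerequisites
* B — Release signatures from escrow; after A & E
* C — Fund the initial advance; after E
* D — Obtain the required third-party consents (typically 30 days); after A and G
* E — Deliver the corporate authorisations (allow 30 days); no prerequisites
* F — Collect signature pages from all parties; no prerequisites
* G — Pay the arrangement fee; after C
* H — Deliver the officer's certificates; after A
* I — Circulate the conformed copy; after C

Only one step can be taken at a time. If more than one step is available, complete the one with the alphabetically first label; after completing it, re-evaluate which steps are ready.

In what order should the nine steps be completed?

A, E and F have no prerequisites; A has the earlier label, so A is first.
H now also ready, so the ready set is {E, F, H}; E has the earlier label → E.
Now B, C, F and H have their prerequisites met. B has the earlier label, so B next.
C, F and H are all available; C has the earlier label → C.
F, G, H and I are all available; F has the earlier label → F.
Ready: G, H and I. G has the earlier label → G.
Now D, H and I have their prerequisites met. D has the earlier label, so D next.
Ready: H and I. H has the earlier label → H.
I is the only step now ready → I.

A, E, B, C, F, G, D, H, I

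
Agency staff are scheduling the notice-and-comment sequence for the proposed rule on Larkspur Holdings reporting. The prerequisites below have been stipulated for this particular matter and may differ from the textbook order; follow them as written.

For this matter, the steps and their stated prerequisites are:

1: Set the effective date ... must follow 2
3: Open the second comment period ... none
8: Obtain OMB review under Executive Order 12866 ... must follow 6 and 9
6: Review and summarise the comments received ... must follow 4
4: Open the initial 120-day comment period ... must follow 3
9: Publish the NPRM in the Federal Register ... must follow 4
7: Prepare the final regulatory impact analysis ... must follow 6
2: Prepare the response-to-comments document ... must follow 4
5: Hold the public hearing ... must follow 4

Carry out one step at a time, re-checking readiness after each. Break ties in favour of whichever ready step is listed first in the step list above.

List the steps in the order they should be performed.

3 → 4 → 6 → 9 → 8 → 7 → 2 → 1 → 5

3 is the only step with nothing outstanding, so it goes first.
4 needed 3, now all done → 4.
6, 9, 2 and 5 are all available; 6 is listed earlier → 6.
7 now also ready, so the ready set is {9, 7, 2, 5}; 9 is listed earlier → 9.
Now 8, 7, 2 and 5 have their prerequisites met. 8 is listed earlier, so 8 next.
Ready: 7, 2 and 5. 7 is listed earlier → 7.
Now 2 and 5 have their prerequisites met. 2 is listed earlier, so 2 next.
1 now also ready, so the ready set is {1, 5}; 1 is listed earlier → 1.
5 needed 4, now all done → 5.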